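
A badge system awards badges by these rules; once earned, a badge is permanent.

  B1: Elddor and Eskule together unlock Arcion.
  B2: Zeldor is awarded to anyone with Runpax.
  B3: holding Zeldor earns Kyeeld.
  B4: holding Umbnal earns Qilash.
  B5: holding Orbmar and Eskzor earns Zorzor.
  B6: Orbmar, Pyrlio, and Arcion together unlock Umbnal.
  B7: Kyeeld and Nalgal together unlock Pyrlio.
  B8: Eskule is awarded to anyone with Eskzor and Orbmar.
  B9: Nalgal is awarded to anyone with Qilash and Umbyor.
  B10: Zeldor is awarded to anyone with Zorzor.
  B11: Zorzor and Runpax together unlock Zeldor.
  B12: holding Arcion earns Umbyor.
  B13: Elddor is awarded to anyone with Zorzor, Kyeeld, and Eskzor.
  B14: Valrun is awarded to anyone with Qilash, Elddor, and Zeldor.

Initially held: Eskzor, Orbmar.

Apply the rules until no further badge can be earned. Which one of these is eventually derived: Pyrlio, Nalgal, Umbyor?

With Eskzor and Orbmar, Eskule is earned (B8).
With Orbmar and Eskzor, Zorzor is earned (B5).
With Zorzor, Zeldor is earned (B10).
With Zeldor, Kyeeld is earned (B3).
With Zorzor, Kyeeld, and Eskzor, Elddor is earned (B13).
With Elddor and Eskule, Arcion is earned (B1).
With Arcion, Umbyor is earned (B12).
Pyrlio would need Kyeeld and Nalgal (B7), but Nalgal is never earned. Nalgal would need Qilash and Umbyor (B9), but Qilash is never earned.

Umbyor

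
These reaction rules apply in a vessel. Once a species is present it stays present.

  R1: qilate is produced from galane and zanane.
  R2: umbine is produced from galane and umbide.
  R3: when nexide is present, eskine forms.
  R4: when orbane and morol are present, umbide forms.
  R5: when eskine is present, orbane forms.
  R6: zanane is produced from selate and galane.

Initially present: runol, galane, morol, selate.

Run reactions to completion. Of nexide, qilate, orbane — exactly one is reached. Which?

selate and galane present → zanane forms (R6).
galane and zanane present → qilate forms (R1).
orbane would need eskine (R5), but eskine never forms. No rule produces nexide, and it is not given.

qilate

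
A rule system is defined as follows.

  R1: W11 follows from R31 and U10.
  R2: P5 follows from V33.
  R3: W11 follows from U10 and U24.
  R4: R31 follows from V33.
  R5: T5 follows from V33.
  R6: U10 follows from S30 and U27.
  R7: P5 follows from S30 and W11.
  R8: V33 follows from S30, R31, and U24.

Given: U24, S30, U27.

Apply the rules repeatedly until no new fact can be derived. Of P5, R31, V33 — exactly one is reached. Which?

From S30 and U27, R6 gives U10.
U10 and U24 hold, so W11 follows (R3).
S30 and W11 hold, so P5 follows (R7).
R31 would need V33 (R4), but V33 is never established. V33 would need S30, R31, and U24 (R8), but R31 is never established.

P5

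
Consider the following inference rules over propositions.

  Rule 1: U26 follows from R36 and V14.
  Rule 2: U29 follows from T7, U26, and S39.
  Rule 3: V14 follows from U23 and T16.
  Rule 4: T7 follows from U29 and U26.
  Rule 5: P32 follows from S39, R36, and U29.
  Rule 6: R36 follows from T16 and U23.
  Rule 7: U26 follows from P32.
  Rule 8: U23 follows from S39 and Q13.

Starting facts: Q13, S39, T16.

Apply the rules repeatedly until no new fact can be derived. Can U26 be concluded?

From S39 and Q13, Rule 8 gives U23.
T16 and U23 hold, so R36 follows (Rule 6).
U23 and T16 hold, so V14 follows (Rule 3).
From R36 and V14, Rule 1 gives U26.

Yes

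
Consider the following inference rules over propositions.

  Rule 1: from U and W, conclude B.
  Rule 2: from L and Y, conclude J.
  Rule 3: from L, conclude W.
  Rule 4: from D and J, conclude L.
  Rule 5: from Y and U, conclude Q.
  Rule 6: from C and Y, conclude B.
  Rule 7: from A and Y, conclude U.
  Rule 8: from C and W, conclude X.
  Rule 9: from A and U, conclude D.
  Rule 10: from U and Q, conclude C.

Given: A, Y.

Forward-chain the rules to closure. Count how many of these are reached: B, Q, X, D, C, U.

5

From A and Y, Rule 7 gives U.
From A and U, Rule 9 gives D.
Y and U hold, so Q follows (Rule 5).
U and Q hold, so C follows (Rule 10).
C and Y hold, so B follows (Rule 6).
B: reached.
Q: reached.
X would need C and W (Rule 8), but W is never established.
D: reached.
C: reached.
U: reached.
Reached: B, Q, D, C, and U — 5 of the 6.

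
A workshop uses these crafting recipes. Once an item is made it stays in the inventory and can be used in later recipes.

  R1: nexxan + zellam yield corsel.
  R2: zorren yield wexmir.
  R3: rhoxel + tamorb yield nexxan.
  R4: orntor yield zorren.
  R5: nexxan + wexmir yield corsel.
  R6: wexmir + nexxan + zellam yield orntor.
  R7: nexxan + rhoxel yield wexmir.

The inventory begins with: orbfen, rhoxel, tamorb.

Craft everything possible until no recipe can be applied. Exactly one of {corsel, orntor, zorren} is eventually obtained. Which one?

rhoxel + tamorb → nexxan (R3).
Using R7, nexxan and rhoxel make wexmir.
Using R5, nexxan and wexmir make corsel.
zorren would need orntor (R4), but orntor is never obtained. orntor would need wexmir, nexxan, and zellam (R6), but zellam is never obtained.

corsel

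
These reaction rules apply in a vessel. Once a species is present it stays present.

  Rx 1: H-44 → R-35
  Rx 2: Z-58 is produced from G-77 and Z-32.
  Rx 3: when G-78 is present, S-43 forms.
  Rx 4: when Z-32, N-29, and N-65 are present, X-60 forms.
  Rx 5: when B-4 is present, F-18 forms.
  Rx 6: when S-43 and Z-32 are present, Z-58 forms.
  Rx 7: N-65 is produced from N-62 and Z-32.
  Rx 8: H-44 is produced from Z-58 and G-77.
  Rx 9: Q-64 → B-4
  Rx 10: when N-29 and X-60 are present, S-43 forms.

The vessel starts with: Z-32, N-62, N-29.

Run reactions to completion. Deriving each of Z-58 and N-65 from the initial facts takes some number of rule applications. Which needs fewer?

N-65: N-62 and Z-32 present → N-65 forms (Rx 7). [1 rule application]
Z-58: N-62 and Z-32 present → N-65 forms (Rx 7). Z-32, N-29, and N-65 present → X-60 forms (Rx 4). N-29 and X-60 present → S-43 forms (Rx 10). S-43 and Z-32 present → Z-58 forms (Rx 6). [4 rule applications]
N-65 needs fewer.

N-65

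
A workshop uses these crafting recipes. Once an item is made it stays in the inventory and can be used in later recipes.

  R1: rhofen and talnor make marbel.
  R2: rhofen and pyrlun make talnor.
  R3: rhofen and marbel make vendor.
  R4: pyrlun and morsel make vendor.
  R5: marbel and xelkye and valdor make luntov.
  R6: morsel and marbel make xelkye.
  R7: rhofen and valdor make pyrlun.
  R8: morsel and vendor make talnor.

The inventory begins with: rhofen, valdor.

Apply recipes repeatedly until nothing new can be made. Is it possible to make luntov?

No

luntov would need marbel, xelkye, and valdor (R5), but xelkye is never obtained.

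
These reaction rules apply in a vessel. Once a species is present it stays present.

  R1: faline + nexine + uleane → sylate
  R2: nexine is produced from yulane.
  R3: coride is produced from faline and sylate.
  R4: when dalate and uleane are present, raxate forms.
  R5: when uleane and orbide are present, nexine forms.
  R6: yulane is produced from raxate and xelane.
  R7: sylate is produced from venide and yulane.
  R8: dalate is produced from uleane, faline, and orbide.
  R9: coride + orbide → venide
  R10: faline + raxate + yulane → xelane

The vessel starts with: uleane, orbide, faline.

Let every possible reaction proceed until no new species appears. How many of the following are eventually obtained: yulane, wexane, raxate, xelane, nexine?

uleane, faline, and orbide present → dalate forms (R8).
uleane and orbide present → nexine forms (R5).
dalate and uleane present → raxate forms (R4).
yulane would need raxate and xelane (R6), but xelane never forms.
No rule produces wexane, and it is not given.
raxate: reached.
xelane would need faline, raxate, and yulane (R10), but yulane never forms.
nexine: reached.
Reached: raxate and nexine — 2 of the 5.

2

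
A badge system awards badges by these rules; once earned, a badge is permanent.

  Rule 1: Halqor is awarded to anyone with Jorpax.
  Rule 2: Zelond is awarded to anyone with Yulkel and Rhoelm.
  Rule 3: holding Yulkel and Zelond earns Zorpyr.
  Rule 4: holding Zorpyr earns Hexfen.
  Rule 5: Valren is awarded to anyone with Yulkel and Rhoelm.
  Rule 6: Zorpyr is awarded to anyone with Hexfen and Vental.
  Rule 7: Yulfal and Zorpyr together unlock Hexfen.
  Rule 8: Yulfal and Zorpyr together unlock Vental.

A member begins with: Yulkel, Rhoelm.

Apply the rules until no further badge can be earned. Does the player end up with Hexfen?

Yes

With Yulkel and Rhoelm, Zelond is earned (Rule 2).
With Yulkel and Zelond, Zorpyr is earned (Rule 3).
With Zorpyr, Hexfen is earned (Rule 4).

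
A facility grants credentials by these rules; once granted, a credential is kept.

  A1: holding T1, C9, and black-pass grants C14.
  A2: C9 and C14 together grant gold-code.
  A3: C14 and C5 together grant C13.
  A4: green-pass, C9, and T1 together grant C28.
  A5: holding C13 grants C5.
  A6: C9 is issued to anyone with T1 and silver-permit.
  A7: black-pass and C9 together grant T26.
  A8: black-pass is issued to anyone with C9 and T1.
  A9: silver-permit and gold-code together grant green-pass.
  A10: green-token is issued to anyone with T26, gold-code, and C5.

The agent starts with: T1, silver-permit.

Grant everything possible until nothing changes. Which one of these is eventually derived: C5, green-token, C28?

Holding T1 and silver-permit grants C9 (A6).
Holding C9 and T1 grants black-pass (A8).
Holding T1, C9, and black-pass grants C14 (A1).
Holding C9 and C14 grants gold-code (A2).
Holding silver-permit and gold-code grants green-pass (A9).
Holding green-pass, C9, and T1 grants C28 (A4).
green-token would need T26, gold-code, and C5 (A10), but C5 is never granted. C5 would need C13 (A5), but C13 is never granted.

C28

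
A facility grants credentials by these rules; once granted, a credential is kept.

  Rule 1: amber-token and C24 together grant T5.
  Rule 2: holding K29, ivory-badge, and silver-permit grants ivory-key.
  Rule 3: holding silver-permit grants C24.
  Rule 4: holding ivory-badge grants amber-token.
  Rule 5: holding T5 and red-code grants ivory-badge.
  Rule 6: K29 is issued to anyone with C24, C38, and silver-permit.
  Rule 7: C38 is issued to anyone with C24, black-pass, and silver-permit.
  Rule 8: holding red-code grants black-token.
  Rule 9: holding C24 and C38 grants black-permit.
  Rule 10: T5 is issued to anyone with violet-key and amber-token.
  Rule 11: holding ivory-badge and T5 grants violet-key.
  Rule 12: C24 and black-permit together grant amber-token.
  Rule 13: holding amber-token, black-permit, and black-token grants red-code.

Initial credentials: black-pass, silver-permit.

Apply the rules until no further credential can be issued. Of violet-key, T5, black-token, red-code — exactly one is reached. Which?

T5

Holding silver-permit grants C24 (Rule 3).
Holding C24, black-pass, and silver-permit grants C38 (Rule 7).
Holding C24 and C38 grants black-permit (Rule 9).
Holding C24 and black-permit grants amber-token (Rule 12).
Holding amber-token and C24 grants T5 (Rule 1).
violet-key would need ivory-badge and T5 (Rule 11), but ivory-badge is never granted. black-token would need red-code (Rule 8), but red-code is never granted. red-code would need amber-token, black-permit, and black-token (Rule 13), but black-token is never granted.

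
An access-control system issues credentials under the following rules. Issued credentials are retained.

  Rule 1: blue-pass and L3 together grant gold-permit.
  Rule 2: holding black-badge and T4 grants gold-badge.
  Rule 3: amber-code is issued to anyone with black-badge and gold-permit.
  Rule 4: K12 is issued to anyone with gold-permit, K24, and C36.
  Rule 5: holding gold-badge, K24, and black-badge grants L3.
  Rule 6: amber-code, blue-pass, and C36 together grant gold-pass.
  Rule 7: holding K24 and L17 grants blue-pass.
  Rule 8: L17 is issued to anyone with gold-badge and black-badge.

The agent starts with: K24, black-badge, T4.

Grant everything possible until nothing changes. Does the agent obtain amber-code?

Holding black-badge and T4 grants gold-badge (Rule 2).
Holding gold-badge, K24, and black-badge grants L3 (Rule 5).
Holding gold-badge and black-badge grants L17 (Rule 8).
Holding K24 and L17 grants blue-pass (Rule 7).
Holding blue-pass and L3 grants gold-permit (Rule 1).
Holding black-badge and gold-permit grants amber-code (Rule 3).

Yes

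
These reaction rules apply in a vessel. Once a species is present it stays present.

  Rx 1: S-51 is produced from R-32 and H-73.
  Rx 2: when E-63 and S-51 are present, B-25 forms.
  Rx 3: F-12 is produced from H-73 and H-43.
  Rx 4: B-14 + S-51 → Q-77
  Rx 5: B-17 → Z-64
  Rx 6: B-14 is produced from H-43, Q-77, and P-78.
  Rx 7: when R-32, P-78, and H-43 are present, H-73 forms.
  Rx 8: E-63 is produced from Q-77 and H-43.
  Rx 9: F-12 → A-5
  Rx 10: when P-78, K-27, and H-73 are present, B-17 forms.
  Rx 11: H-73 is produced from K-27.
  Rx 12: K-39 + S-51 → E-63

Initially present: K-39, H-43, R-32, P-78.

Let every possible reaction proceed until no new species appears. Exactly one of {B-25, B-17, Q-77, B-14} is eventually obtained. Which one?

R-32, P-78, and H-43 present → H-73 forms (Rx 7).
R-32 and H-73 present → S-51 forms (Rx 1).
K-39 and S-51 present → E-63 forms (Rx 12).
E-63 and S-51 present → B-25 forms (Rx 2).
B-17 would need P-78, K-27, and H-73 (Rx 10), but K-27 never forms. Q-77 would need B-14 and S-51 (Rx 4), but B-14 never forms. B-14 would need H-43, Q-77, and P-78 (Rx 6), but Q-77 never forms.

B-25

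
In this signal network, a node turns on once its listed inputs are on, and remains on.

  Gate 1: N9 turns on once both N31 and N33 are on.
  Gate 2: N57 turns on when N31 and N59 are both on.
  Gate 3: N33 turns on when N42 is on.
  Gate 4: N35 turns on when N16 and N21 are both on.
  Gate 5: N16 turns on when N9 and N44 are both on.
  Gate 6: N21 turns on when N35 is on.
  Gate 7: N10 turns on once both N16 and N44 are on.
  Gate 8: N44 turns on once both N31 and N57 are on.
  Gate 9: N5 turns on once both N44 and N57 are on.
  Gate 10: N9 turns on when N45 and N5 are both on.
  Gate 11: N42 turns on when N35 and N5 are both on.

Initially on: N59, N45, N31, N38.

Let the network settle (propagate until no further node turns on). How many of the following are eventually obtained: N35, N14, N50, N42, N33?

0

N35 would need N16 and N21 (Gate 4), but N21 never turns on.
No rule produces N14, and it is not given.
No rule produces N50, and it is not given.
N42 would need N35 and N5 (Gate 11), but N35 never turns on.
N33 would need N42 (Gate 3), but N42 never turns on.
None of the 5 are reached.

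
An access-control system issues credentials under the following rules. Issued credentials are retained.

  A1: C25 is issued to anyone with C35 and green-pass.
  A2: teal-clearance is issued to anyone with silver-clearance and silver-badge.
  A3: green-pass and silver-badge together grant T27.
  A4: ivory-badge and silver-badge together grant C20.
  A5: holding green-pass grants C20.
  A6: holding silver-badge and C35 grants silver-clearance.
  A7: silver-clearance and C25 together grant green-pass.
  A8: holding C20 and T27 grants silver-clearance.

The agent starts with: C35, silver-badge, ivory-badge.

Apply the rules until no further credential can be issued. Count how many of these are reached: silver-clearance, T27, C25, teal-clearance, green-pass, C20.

3

Holding ivory-badge and silver-badge grants C20 (A4).
Holding silver-badge and C35 grants silver-clearance (A6).
Holding silver-clearance and silver-badge grants teal-clearance (A2).
silver-clearance: reached.
T27 would need green-pass and silver-badge (A3), but green-pass is never granted.
C25 would need C35 and green-pass (A1), but green-pass is never granted.
teal-clearance: reached.
green-pass would need silver-clearance and C25 (A7), but C25 is never granted.
C20: reached.
Reached: silver-clearance, teal-clearance, and C20 — 3 of the 6.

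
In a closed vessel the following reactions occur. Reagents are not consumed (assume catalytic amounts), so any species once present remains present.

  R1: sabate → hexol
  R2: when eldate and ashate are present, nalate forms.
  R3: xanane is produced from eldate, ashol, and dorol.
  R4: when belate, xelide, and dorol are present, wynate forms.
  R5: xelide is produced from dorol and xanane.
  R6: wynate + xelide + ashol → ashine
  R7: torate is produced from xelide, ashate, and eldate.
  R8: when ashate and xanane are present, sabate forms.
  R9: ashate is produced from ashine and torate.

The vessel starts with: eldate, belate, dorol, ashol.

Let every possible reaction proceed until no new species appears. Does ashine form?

eldate, ashol, and dorol present → xanane forms (R3).
dorol and xanane present → xelide forms (R5).
belate, xelide, and dorol present → wynate forms (R4).
wynate, xelide, and ashol present → ashine forms (R6).

Yes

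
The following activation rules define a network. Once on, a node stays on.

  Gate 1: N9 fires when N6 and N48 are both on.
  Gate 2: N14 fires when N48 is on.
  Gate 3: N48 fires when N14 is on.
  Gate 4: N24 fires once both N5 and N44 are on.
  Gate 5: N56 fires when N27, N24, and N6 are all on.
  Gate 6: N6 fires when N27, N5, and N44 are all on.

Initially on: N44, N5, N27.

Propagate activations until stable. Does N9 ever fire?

No

N9 would need N6 and N48 (Gate 1), but N48 never turns on.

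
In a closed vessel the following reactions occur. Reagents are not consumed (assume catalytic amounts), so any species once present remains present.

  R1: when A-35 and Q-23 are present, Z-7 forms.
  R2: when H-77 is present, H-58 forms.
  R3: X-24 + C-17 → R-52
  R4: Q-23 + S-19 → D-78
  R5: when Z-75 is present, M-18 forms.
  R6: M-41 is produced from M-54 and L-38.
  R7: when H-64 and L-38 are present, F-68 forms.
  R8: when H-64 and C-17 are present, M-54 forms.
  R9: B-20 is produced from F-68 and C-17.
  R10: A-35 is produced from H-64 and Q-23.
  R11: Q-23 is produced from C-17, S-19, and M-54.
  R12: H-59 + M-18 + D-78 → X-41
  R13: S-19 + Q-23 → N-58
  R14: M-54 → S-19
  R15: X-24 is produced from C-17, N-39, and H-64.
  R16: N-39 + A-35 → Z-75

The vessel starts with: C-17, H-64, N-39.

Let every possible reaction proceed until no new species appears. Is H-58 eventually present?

No

H-58 would need H-77 (R2), but H-77 never forms.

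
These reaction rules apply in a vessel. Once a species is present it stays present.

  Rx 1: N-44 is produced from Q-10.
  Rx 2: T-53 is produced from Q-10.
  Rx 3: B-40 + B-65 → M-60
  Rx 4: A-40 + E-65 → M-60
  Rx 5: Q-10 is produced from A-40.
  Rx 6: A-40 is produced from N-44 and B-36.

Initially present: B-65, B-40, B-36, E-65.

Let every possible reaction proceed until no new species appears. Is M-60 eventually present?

B-40 and B-65 present → M-60 forms (Rx 3).

Yes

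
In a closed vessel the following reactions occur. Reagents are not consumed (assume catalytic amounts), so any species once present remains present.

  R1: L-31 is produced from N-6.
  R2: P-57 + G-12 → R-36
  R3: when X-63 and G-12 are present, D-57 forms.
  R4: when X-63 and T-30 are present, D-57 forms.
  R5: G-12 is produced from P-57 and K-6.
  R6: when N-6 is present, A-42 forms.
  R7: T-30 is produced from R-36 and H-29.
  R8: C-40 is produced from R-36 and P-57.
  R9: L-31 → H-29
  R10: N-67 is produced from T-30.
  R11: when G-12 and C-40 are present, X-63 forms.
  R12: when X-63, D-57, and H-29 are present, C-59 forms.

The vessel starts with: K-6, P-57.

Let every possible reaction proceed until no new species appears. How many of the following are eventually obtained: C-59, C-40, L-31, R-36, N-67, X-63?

3

P-57 and K-6 present → G-12 forms (R5).
P-57 and G-12 present → R-36 forms (R2).
R-36 and P-57 present → C-40 forms (R8).
G-12 and C-40 present → X-63 forms (R11).
C-59 would need X-63, D-57, and H-29 (R12), but H-29 never forms.
C-40: reached.
L-31 would need N-6 (R1), but N-6 never forms.
R-36: reached.
N-67 would need T-30 (R10), but T-30 never forms.
X-63: reached.
Reached: C-40, R-36, and X-63 — 3 of the 6.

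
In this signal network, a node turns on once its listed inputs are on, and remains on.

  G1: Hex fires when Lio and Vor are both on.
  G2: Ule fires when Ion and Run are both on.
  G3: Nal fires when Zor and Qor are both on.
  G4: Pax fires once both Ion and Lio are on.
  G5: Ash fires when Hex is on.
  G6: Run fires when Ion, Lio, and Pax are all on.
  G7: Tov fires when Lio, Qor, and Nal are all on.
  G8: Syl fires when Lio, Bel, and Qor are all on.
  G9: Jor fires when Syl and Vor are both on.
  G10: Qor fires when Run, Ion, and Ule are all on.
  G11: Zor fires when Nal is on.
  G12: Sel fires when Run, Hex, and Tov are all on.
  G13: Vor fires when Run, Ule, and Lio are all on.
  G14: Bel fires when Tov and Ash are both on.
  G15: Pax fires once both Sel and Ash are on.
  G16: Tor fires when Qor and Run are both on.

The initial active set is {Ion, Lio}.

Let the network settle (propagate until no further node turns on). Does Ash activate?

G4: Ion and Lio on → Pax on.
Ion, Lio, and Pax are on, so Run fires (G6).
Ion and Run are on, so Ule fires (G2).
G13: Run, Ule, and Lio on → Vor on.
Lio and Vor are on, so Hex fires (G1).
Hex is on, so Ash fires (G5).

Yes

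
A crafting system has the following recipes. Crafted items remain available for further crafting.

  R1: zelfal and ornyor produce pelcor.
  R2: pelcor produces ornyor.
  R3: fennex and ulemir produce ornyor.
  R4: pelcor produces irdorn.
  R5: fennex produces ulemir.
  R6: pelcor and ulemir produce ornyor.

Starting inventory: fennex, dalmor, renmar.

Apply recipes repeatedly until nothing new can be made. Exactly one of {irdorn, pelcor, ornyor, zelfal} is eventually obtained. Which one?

Using R5, fennex makes ulemir.
Using R3, fennex and ulemir make ornyor.
pelcor would need zelfal and ornyor (R1), but zelfal is never obtained. No rule produces zelfal, and it is not given. irdorn would need pelcor (R4), but pelcor is never obtained.

ornyor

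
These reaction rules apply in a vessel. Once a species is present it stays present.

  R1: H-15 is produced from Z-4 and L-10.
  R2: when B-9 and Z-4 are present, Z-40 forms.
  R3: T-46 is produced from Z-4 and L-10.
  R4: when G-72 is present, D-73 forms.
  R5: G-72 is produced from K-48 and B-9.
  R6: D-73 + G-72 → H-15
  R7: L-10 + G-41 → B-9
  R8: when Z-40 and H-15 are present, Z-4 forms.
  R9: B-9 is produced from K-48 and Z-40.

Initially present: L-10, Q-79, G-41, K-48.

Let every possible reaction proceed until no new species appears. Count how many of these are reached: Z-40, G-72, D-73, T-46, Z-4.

2

L-10 and G-41 present → B-9 forms (R7).
K-48 and B-9 present → G-72 forms (R5).
G-72 present → D-73 forms (R4).
Z-40 would need B-9 and Z-4 (R2), but Z-4 never forms.
G-72: reached.
D-73: reached.
T-46 would need Z-4 and L-10 (R3), but Z-4 never forms.
Z-4 would need Z-40 and H-15 (R8), but Z-40 never forms.
Reached: G-72 and D-73 — 2 of the 5.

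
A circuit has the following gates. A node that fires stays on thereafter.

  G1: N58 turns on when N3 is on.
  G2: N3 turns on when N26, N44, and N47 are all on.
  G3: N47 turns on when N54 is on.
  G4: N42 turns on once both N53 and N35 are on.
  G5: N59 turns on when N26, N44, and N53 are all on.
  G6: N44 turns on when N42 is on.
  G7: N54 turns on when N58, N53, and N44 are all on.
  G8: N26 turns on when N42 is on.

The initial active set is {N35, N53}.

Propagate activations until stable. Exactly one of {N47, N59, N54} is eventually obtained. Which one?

N59

N53 and N35 are on, so N42 turns on (G4).
N42 is on, so N26 turns on (G8).
N42 is on, so N44 turns on (G6).
G5: N26, N44, and N53 on → N59 on.
N47 would need N54 (G3), but N54 never turns on. N54 would need N58, N53, and N44 (G7), but N58 never turns on.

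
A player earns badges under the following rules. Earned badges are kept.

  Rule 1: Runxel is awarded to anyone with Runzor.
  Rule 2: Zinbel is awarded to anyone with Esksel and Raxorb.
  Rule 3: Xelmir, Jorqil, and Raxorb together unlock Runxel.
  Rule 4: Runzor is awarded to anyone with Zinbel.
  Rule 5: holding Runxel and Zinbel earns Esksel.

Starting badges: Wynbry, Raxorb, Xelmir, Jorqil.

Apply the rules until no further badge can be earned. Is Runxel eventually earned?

Yes

With Xelmir, Jorqil, and Raxorb, Runxel is earned (Rule 3).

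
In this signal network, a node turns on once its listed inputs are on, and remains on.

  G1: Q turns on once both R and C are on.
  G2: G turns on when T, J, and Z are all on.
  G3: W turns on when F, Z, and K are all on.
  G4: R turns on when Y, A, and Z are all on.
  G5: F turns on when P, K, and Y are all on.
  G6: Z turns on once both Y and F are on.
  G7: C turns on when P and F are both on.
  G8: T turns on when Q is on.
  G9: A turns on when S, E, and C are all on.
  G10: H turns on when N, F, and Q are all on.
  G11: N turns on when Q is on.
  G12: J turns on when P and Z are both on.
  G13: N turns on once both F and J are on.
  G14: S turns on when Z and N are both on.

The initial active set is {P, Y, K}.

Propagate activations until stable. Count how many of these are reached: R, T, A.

0

R would need Y, A, and Z (G4), but A never turns on.
T would need Q (G8), but Q never turns on.
A would need S, E, and C (G9), but E never turns on.
None of the 3 are reached.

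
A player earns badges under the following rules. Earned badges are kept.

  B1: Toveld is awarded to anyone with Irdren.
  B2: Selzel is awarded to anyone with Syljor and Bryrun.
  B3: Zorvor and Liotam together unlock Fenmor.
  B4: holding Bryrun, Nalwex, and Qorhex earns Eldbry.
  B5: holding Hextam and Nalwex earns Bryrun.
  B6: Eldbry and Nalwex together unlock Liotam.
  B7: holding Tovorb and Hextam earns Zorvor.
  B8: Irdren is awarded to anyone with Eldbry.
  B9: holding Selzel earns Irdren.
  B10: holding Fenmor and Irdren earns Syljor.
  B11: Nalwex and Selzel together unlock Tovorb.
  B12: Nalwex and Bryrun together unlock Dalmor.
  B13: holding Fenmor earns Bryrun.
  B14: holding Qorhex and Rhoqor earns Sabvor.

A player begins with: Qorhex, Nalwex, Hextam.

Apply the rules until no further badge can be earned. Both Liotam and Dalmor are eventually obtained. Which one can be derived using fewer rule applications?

Dalmor: With Hextam and Nalwex, Bryrun is earned (B5). With Nalwex and Bryrun, Dalmor is earned (B12). [2 rule applications]
Liotam: With Hextam and Nalwex, Bryrun is earned (B5). With Bryrun, Nalwex, and Qorhex, Eldbry is earned (B4). With Eldbry and Nalwex, Liotam is earned (B6). [3 rule applications]
Dalmor needs fewer.

Dalmor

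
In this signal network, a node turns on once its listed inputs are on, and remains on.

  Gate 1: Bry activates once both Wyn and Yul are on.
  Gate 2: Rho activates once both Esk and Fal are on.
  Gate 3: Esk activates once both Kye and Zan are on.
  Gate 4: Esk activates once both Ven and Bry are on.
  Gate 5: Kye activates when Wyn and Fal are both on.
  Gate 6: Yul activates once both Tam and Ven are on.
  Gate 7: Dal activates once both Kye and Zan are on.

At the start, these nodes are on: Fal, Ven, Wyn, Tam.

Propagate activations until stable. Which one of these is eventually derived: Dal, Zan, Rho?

Rho

Tam and Ven are on, so Yul activates (Gate 6).
Wyn and Yul are on, so Bry activates (Gate 1).
Gate 4: Ven and Bry on → Esk on.
Esk and Fal are on, so Rho activates (Gate 2).
No rule produces Zan, and it is not given. Dal would need Kye and Zan (Gate 7), but Zan never turns on.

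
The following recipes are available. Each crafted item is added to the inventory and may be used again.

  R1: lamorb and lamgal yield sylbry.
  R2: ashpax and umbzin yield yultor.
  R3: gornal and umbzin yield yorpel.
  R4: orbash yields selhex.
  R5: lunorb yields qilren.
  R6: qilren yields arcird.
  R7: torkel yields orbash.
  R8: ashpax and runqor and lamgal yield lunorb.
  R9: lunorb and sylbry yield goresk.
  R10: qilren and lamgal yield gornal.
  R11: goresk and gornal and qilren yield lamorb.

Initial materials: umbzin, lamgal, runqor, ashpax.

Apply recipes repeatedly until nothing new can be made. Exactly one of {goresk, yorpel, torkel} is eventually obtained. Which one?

Using R8, ashpax, runqor, and lamgal make lunorb.
Using R5, lunorb makes qilren.
qilren and lamgal → gornal (R10).
gornal and umbzin → yorpel (R3).
goresk would need lunorb and sylbry (R9), but sylbry is never obtained. No rule produces torkel, and it is not given.

yorpel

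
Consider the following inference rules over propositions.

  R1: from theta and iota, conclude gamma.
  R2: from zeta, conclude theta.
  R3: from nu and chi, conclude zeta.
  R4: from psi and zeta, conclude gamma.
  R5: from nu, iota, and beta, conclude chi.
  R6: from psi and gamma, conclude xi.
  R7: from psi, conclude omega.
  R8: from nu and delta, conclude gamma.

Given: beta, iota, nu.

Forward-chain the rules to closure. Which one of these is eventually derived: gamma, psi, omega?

From nu, iota, and beta, R5 gives chi.
nu and chi hold, so zeta follows (R3).
zeta holds, so theta follows (R2).
theta and iota hold, so gamma follows (R1).
No rule produces psi, and it is not given. omega would need psi (R7), but psi is never established.

gamma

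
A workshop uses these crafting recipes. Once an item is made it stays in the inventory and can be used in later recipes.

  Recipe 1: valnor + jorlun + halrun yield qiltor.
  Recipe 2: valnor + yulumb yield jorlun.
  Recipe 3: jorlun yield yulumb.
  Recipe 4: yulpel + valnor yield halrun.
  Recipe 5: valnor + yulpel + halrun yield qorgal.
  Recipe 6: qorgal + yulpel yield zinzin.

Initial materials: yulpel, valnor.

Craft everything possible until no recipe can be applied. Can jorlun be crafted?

jorlun would need valnor and yulumb (Recipe 2), but yulumb is never obtained.

No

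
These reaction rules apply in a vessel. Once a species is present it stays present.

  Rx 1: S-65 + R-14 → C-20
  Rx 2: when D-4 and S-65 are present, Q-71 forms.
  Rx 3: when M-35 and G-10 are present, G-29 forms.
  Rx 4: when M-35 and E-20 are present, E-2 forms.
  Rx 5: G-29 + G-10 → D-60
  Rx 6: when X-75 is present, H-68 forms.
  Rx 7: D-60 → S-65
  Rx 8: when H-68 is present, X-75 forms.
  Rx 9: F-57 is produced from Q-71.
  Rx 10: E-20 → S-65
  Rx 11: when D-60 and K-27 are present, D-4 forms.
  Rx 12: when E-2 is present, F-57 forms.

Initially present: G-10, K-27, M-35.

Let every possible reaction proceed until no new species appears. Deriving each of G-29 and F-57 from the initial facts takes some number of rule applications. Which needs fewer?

G-29

G-29: M-35 and G-10 present → G-29 forms (Rx 3). [1 rule application]
F-57: M-35 and G-10 present → G-29 forms (Rx 3). G-29 and G-10 present → D-60 forms (Rx 5). D-60 present → S-65 forms (Rx 7). D-60 and K-27 present → D-4 forms (Rx 11). D-4 and S-65 present → Q-71 forms (Rx 2). Q-71 present → F-57 forms (Rx 9). [6 rule applications]
G-29 needs fewer.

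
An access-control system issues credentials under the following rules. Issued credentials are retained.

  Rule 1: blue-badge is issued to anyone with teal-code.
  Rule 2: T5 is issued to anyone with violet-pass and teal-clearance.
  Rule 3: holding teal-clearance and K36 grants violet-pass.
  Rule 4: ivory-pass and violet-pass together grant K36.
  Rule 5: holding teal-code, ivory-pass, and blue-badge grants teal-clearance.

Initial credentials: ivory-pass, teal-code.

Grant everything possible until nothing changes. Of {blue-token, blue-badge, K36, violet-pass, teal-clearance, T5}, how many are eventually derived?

Holding teal-code grants blue-badge (Rule 1).
Holding teal-code, ivory-pass, and blue-badge grants teal-clearance (Rule 5).
No rule produces blue-token, and it is not given.
blue-badge: reached.
K36 would need ivory-pass and violet-pass (Rule 4), but violet-pass is never granted.
violet-pass would need teal-clearance and K36 (Rule 3), but K36 is never granted.
teal-clearance: reached.
T5 would need violet-pass and teal-clearance (Rule 2), but violet-pass is never granted.
Reached: blue-badge and teal-clearance — 2 of the 6.

2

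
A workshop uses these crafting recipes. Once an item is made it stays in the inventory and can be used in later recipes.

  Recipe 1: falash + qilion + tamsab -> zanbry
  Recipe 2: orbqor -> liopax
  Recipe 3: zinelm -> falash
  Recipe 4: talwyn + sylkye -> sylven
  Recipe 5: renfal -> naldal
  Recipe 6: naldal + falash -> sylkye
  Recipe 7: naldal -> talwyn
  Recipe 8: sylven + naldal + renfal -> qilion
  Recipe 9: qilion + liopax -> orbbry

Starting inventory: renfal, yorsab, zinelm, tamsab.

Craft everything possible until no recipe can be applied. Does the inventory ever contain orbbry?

orbbry would need qilion and liopax (Recipe 9), but liopax is never obtained.

No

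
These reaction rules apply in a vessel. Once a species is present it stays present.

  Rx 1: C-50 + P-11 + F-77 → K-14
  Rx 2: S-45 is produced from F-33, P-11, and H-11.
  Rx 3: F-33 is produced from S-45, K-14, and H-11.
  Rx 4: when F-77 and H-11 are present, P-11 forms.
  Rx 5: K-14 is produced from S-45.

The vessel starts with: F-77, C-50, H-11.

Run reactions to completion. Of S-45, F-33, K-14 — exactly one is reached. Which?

K-14

F-77 and H-11 present → P-11 forms (Rx 4).
C-50, P-11, and F-77 present → K-14 forms (Rx 1).
F-33 would need S-45, K-14, and H-11 (Rx 3), but S-45 never forms. S-45 would need F-33, P-11, and H-11 (Rx 2), but F-33 never forms.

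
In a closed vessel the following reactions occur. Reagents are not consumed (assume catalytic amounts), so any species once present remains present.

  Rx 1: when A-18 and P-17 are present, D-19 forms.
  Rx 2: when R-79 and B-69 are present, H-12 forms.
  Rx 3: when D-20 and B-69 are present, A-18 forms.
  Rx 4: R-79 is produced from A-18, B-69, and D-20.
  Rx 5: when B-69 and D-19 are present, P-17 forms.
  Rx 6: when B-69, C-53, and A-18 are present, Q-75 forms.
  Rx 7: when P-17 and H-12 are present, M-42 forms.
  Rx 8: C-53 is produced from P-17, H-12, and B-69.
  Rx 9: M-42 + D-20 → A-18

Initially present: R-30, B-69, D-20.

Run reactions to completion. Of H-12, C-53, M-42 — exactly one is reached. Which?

H-12

D-20 and B-69 present → A-18 forms (Rx 3).
A-18, B-69, and D-20 present → R-79 forms (Rx 4).
R-79 and B-69 present → H-12 forms (Rx 2).
M-42 would need P-17 and H-12 (Rx 7), but P-17 never forms. C-53 would need P-17, H-12, and B-69 (Rx 8), but P-17 never forms.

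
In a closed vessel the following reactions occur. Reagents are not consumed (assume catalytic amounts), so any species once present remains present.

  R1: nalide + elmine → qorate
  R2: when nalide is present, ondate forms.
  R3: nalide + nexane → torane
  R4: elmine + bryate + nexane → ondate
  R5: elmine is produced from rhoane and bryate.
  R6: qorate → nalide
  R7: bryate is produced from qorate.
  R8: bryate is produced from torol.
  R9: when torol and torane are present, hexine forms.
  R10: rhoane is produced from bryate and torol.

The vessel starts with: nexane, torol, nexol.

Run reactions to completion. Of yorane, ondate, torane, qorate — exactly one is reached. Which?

ondate

torol present → bryate forms (R8).
bryate and torol present → rhoane forms (R10).
rhoane and bryate present → elmine forms (R5).
elmine, bryate, and nexane present → ondate forms (R4).
torane would need nalide and nexane (R3), but nalide never forms. No rule produces yorane, and it is not given. qorate would need nalide and elmine (R1), but nalide never forms.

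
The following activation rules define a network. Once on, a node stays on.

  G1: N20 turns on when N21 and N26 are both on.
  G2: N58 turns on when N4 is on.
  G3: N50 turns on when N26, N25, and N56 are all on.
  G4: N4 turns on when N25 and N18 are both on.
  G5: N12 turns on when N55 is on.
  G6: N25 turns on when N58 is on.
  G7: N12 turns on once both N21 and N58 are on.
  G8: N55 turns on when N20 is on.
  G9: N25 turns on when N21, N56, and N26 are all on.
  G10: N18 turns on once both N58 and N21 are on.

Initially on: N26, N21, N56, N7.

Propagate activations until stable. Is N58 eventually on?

N58 would need N4 (G2), but N4 never turns on.

No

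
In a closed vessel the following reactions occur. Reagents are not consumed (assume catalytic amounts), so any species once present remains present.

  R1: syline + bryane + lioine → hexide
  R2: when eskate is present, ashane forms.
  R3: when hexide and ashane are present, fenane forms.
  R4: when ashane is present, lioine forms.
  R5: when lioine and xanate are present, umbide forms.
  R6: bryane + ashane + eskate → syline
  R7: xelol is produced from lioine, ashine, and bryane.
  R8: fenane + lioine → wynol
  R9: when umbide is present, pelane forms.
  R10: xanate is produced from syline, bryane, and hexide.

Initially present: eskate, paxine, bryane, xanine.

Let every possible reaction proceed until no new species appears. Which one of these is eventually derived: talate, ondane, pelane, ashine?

eskate present → ashane forms (R2).
bryane, ashane, and eskate present → syline forms (R6).
ashane present → lioine forms (R4).
syline, bryane, and lioine present → hexide forms (R1).
syline, bryane, and hexide present → xanate forms (R10).
lioine and xanate present → umbide forms (R5).
umbide present → pelane forms (R9).
No rule produces ashine, and it is not given. No rule produces talate, and it is not given. No rule produces ondane, and it is not given.

pelane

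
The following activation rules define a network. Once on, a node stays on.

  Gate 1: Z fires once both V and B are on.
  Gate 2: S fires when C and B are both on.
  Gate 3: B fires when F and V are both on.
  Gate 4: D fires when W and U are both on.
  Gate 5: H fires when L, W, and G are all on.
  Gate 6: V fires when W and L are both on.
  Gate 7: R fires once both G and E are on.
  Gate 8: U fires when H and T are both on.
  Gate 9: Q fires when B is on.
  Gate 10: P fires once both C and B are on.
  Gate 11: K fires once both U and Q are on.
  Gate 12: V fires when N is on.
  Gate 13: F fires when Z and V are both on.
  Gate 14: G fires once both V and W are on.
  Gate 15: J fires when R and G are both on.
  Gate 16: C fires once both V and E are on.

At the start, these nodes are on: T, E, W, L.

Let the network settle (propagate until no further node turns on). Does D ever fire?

Yes

Gate 6: W and L on → V on.
Gate 14: V and W on → G on.
L, W, and G are on, so H fires (Gate 5).
H and T are on, so U fires (Gate 8).
W and U are on, so D fires (Gate 4).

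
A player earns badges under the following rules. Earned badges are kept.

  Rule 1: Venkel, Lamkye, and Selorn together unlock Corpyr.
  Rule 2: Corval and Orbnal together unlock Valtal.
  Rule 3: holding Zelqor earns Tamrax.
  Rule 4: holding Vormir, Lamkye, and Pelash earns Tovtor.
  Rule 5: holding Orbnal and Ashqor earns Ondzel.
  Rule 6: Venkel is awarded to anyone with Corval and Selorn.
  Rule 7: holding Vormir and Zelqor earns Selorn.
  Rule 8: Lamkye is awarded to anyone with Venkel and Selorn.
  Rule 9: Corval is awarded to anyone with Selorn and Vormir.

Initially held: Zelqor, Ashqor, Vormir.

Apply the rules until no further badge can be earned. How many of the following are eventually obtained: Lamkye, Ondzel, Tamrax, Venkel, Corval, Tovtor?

4

With Zelqor, Tamrax is earned (Rule 3).
With Vormir and Zelqor, Selorn is earned (Rule 7).
With Selorn and Vormir, Corval is earned (Rule 9).
With Corval and Selorn, Venkel is earned (Rule 6).
With Venkel and Selorn, Lamkye is earned (Rule 8).
Lamkye: reached.
Ondzel would need Orbnal and Ashqor (Rule 5), but Orbnal is never earned.
Tamrax: reached.
Venkel: reached.
Corval: reached.
Tovtor would need Vormir, Lamkye, and Pelash (Rule 4), but Pelash is never earned.
Reached: Lamkye, Tamrax, Venkel, and Corval — 4 of the 6.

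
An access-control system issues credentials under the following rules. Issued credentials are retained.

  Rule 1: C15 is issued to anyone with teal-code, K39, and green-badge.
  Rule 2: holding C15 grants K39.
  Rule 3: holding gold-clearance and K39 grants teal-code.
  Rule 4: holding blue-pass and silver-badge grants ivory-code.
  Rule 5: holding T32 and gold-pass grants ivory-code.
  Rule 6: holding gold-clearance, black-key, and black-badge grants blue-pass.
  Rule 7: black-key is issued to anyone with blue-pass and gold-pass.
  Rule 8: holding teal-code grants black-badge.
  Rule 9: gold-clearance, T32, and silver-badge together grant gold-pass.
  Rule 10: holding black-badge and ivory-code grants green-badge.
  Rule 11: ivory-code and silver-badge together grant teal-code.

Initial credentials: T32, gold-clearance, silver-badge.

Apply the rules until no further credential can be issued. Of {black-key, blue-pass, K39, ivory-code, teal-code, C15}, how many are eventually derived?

2

Holding gold-clearance, T32, and silver-badge grants gold-pass (Rule 9).
Holding T32 and gold-pass grants ivory-code (Rule 5).
Holding ivory-code and silver-badge grants teal-code (Rule 11).
black-key would need blue-pass and gold-pass (Rule 7), but blue-pass is never granted.
blue-pass would need gold-clearance, black-key, and black-badge (Rule 6), but black-key is never granted.
K39 would need C15 (Rule 2), but C15 is never granted.
ivory-code: reached.
teal-code: reached.
C15 would need teal-code, K39, and green-badge (Rule 1), but K39 is never granted.
Reached: ivory-code and teal-code — 2 of the 6.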